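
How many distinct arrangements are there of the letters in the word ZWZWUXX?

630

ZWZWUXX has 7 letters with W appearing twice, X appearing twice, and Z appearing twice.
Dividing 7! = 5040 by 2!·2!·2! = 8 for the repeated letters gives 630.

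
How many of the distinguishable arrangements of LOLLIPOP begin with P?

420

With the first slot taken by P, it remains to arrange the other 7 letters (LOLLIOP).
Those 7 letters have L appearing 3 times and O appearing twice, giving (7)!/(3!·2!) = 420.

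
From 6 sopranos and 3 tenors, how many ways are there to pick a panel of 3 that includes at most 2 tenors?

Split by how many tenors are chosen (0 through 2).
Sum: C(3,0)·C(6,3) + C(3,1)·C(6,2) + C(3,2)·C(6,1) = 20 + 45 + 18 = 83.

83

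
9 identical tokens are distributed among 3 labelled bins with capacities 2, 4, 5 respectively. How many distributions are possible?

By stars and bars, unrestricted non-negative solutions to x_1+…+x_3 = 9 number C(9+2,2) = 55.
Subtract solutions that violate a single cap (substitute x_i' = x_i − (cap_i+1)): x_1 ≥ 3 gives C(8,2) = 28; x_2 ≥ 5 gives C(6,2) = 15; x_3 ≥ 6 gives C(5,2) = 10. Together 53.
Add back pairs where two caps are both exceeded: 3 + 1 + 0 = 4.
By inclusion–exclusion the count is 55 − 53 + 4 = 6.

6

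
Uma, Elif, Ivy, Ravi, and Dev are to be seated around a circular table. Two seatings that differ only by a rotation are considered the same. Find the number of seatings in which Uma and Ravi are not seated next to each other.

Without the restriction there are (4)! = 24 seatings.
Seatings with Uma beside Ravi: treat them as a block with 2 internal orders, giving 2 × (3)! = 12.
Subtracting, 24 − 12 = 12.

12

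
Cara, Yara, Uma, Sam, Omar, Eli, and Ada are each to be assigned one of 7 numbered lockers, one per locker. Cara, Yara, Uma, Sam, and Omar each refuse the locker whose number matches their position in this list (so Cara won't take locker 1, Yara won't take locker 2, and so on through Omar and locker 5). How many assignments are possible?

2428

Let Aᵢ (for 1 ≤ i ≤ 5) be the placements that put person i in their forbidden locker. Any j of these fix j positions, leaving (7−j)! ways to fill the rest, and there are C(5,j) ways to pick which j.
By inclusion–exclusion, the number of valid placements is Σ_{j=0}^{5} (−1)^j C(5,j)·(7−j)!.
Computing: 5040 − 3600 + 1200 − 240 + 30 − 2 = 2428.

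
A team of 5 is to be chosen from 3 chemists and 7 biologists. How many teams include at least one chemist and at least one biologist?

231

Total 5-person selections from all 10: C(10,5) = 252.
Selections missing a whole group: no chemists → C(7,5) = 21; no biologists → C(3,5) = 0.
Both groups omitted at once is impossible, so 252 − 21 = 231.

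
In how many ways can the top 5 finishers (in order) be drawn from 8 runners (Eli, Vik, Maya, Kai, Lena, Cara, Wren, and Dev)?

6720

This is an ordered selection of 5 from 8: P(8,5).
That gives 8 × 7 × 6 × 5 × 4 = 6720.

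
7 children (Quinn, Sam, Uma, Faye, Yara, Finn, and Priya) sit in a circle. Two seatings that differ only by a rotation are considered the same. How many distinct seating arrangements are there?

720

Seat Quinn anywhere (absorbing the rotational symmetry), then permute the other 6: (6)! = 720.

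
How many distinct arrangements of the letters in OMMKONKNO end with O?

2520

With the last slot taken by O, it remains to arrange the other 8 letters (MMKONKNO).
Those 8 letters have K appearing twice, M appearing twice, N appearing twice, and O appearing twice, giving (8)!/(2!·2!·2!·2!) = 2520.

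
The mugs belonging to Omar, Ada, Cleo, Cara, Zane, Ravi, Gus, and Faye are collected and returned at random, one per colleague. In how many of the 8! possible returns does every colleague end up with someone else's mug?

This is the derangement count D_8: permutations of 8 items with no fixed point.
By inclusion–exclusion this is Σ_{j=0}^{8} (−1)^j C(8,j)·(8−j)!.
Computing: 40320 − 40320 + 20160 − 6720 + 1680 − 336 + 56 − 8 + 1 = 14833.

14833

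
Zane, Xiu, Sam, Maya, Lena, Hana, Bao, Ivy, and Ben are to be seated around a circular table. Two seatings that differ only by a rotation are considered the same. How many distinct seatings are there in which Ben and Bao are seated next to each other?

10080

Glue Ben and Bao into a block (2 internal orders). Seating 8 units around a circle gives (7)! arrangements.
So 2 × (7)! = 2 × 5040 = 10080.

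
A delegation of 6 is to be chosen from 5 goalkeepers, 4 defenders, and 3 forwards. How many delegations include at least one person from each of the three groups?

With no constraint there are C(12,6) = 924 possible selections.
Subtract selections that omit an entire group: no goalkeepers → C(7,6) = 7; no defenders → C(8,6) = 28; no forwards → C(9,6) = 84.
Add back selections omitting two groups (i.e. drawn from a single group): C(5,6) + C(4,6) + C(3,6) = 0.
By inclusion–exclusion: 924 − 119 + 0 = 805.

805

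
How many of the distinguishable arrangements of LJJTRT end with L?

30

With the last slot taken by L, it remains to arrange the other 5 letters (JJTRT).
Those 5 letters have J appearing twice and T appearing twice, giving (5)!/(2!·2!) = 30.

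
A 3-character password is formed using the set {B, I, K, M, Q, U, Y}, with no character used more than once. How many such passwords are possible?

210

This is a permutation of 3 out of 7: P(7,3) = 7!/4!.
7 × 6 × 5 = 210.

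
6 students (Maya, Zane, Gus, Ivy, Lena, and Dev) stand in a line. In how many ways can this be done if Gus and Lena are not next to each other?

480

Of the 6! = 720 arrangements, those with Gus and Lena adjacent number 2 × 5! = 240 (treat the pair as a block with 2 internal orders).
So 720 − 240 = 480 arrangements keep them apart.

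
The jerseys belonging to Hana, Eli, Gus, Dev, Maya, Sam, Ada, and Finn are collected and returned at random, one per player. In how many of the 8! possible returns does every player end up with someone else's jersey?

14833

Count assignments avoiding every fixed point. For any j of the 8 players fixed to their old jersey, the other 8−j can be arranged in (8−j)! ways.
By inclusion–exclusion this is Σ_{j=0}^{8} (−1)^j C(8,j)·(8−j)!.
Computing: 40320 − 40320 + 20160 − 6720 + 1680 − 336 + 56 − 8 + 1 = 14833.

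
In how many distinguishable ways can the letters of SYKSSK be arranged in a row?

Letter multiplicities in SYKSSK: K×2, S×3, Y×1.
The number of distinct arrangements is 6!/(3!·2!) = 720/12 = 60.

60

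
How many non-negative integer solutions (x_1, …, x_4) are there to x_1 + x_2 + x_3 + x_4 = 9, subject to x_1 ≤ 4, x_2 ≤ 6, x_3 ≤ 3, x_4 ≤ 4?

86

Without the upper bounds there are C(12,3) = 220 ways to split 9 among 4 variables.
Subtract solutions that violate a single cap (substitute x_i' = x_i − (cap_i+1)): x_1 ≥ 5 gives C(7,3) = 35; x_2 ≥ 7 gives C(5,3) = 10; x_3 ≥ 4 gives C(8,3) = 56; x_4 ≥ 5 gives C(7,3) = 35. Together 136.
Add back pairs where two caps are both exceeded: 0 + 1 + 0 + 0 + 0 + 1 = 2.
By inclusion–exclusion the count is 220 − 136 + 2 = 86.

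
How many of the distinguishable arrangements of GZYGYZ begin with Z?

With the first slot taken by Z, it remains to arrange the other 5 letters (GYGYZ).
Those 5 letters have G appearing twice and Y appearing twice, giving (5)!/(2!·2!) = 30.

30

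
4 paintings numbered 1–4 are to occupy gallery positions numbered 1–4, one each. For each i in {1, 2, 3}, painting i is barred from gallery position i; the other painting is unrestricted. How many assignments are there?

11

Let Aᵢ (for i ∈ {1, 2, 3}) be the placements that put painting i in its forbidden gallery position. Any j of these fix j positions, leaving (4−j)! ways to fill the rest, and there are C(3,j) ways to pick which j.
By inclusion–exclusion, the number of valid placements is Σ_{j=0}^{3} (−1)^j C(3,j)·(4−j)!.
Computing: 24 − 18 + 6 − 1 = 11.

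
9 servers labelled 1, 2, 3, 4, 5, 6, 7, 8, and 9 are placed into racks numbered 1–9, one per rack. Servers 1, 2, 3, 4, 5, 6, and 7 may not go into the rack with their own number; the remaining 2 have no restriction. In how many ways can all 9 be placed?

165016

Let Aᵢ (for 1 ≤ i ≤ 7) be the placements that put server i in its forbidden rack. Any j of these fix j positions, leaving (9−j)! ways to fill the rest, and there are C(7,j) ways to pick which j.
By inclusion–exclusion, the number of valid placements is Σ_{j=0}^{7} (−1)^j C(7,j)·(9−j)!.
Computing: 362880 − 282240 + 105840 − 25200 + 4200 − 504 + 42 − 2 = 165016.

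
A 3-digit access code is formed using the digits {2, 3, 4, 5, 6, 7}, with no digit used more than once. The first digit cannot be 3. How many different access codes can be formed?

100

The first digit has 6−1 = 5 choices (anything except 3).
The remaining 2 digits are filled from the other 5 symbols without repetition: 5 × 4 = 20.
Total: 5 × 20 = 100.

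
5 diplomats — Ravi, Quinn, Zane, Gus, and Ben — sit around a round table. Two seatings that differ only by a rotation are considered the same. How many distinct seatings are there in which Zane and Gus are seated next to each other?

12

Treat {Zane, Gus} as one unit (2 internal orders) and seat the resulting 4 units around the table: (3)! circular arrangements.
So 2 × (3)! = 2 × 6 = 12.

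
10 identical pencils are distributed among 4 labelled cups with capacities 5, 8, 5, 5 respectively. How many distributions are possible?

177

Without the upper bounds there are C(13,3) = 286 ways to split 10 among 4 cups.
Subtract solutions that violate a single cap (substitute x_i' = x_i − (cap_i+1)): x_1 ≥ 6 gives C(7,3) = 35; x_2 ≥ 9 gives C(4,3) = 4; x_3 ≥ 6 gives C(7,3) = 35; x_4 ≥ 6 gives C(7,3) = 35. Together 109.
No two caps can be exceeded simultaneously, so the pair terms are all 0.
By inclusion–exclusion the count is 286 − 109 + 0 = 177.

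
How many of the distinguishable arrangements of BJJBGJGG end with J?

Fix J in the last position and arrange the remaining 7 letters.
Those 7 letters have B appearing twice, G appearing 3 times, and J appearing twice, giving (7)!/(3!·2!·2!) = 210.

210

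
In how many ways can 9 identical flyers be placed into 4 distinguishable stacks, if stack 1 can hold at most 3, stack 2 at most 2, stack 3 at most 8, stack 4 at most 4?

By stars and bars, unrestricted non-negative solutions to x_1+…+x_4 = 9 number C(9+3,3) = 220.
Subtract solutions that violate a single cap (substitute x_i' = x_i − (cap_i+1)): x_1 ≥ 4 gives C(8,3) = 56; x_2 ≥ 3 gives C(9,3) = 84; x_3 ≥ 9 gives C(3,3) = 1; x_4 ≥ 5 gives C(7,3) = 35. Together 176.
Add back pairs where two caps are both exceeded: 10 + 0 + 1 + 0 + 4 + 0 = 15.
By inclusion–exclusion the count is 220 − 176 + 15 = 59.

59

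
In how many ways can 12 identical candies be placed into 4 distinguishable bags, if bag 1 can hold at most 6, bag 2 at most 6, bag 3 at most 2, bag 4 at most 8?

124

Without the upper bounds there are C(15,3) = 455 ways to split 12 among 4 bags.
Subtract solutions that violate a single cap (substitute x_i' = x_i − (cap_i+1)): x_1 ≥ 7 gives C(8,3) = 56; x_2 ≥ 7 gives C(8,3) = 56; x_3 ≥ 3 gives C(12,3) = 220; x_4 ≥ 9 gives C(6,3) = 20. Together 352.
Add back pairs where two caps are both exceeded: 0 + 10 + 0 + 10 + 0 + 1 = 21.
By inclusion–exclusion the count is 455 − 352 + 21 = 124.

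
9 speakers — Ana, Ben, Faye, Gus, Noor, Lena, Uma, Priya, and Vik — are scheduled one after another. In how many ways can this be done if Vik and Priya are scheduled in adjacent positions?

80640

Glue Vik and Priya into one block (2 internal orders), leaving 8 units to arrange in a row.
That gives 2 × 8! = 2 × 40320 = 80640.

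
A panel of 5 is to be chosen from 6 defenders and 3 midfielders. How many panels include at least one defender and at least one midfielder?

Total 5-person selections from all 9: C(9,5) = 126.
Selections missing a whole group: no defenders → C(3,5) = 0; no midfielders → C(6,5) = 6.
Both groups omitted at once is impossible, so 126 − 6 = 120.

120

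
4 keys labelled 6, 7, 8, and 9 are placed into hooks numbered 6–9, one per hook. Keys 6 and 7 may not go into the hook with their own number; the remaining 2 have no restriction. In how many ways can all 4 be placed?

Let Aᵢ (for i ∈ {6, 7}) be the placements that put key i in its forbidden hook. Any j of these fix j positions, leaving (4−j)! ways to fill the rest, and there are C(2,j) ways to pick which j.
By inclusion–exclusion, the number of valid placements is Σ_{j=0}^{2} (−1)^j C(2,j)·(4−j)!.
Computing: 24 − 12 + 2 = 14.

14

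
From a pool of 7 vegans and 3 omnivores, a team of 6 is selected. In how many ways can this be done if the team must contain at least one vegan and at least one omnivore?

With no constraint there are C(10,6) = 210 possible selections.
Selections missing a whole group: no vegans → C(3,6) = 0; no omnivores → C(7,6) = 7.
Both groups omitted at once is impossible, so 210 − 7 = 203.

203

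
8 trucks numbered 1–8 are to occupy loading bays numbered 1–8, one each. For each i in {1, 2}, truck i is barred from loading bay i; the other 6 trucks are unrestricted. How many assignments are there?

30960

Let Aᵢ (for i ∈ {1, 2}) be the placements that put truck i in its forbidden loading bay. Any j of these fix j positions, leaving (8−j)! ways to fill the rest, and there are C(2,j) ways to pick which j.
By inclusion–exclusion, the number of valid placements is Σ_{j=0}^{2} (−1)^j C(2,j)·(8−j)!.
Computing: 40320 − 10080 + 720 = 30960.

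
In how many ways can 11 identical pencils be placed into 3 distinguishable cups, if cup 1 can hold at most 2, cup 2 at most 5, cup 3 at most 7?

Ignoring the caps, the number of non-negative solutions to x_1+…+x_3 = 11 is C(13,2) = 78.
Subtract solutions that violate a single cap (substitute x_i' = x_i − (cap_i+1)): x_1 ≥ 3 gives C(10,2) = 45; x_2 ≥ 6 gives C(7,2) = 21; x_3 ≥ 8 gives C(5,2) = 10. Together 76.
Add back pairs where two caps are both exceeded: 6 + 1 + 0 = 7.
By inclusion–exclusion the count is 78 − 76 + 7 = 9.

9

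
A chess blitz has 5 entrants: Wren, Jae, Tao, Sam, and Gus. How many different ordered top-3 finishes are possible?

60

There are 5 choices for 1st place, 4 for 2nd, and 3 for 3rd.
That gives 5 × 4 × 3 = 60.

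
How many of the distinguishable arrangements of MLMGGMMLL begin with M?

560

With the first slot taken by M, it remains to arrange the other 8 letters (LMGGMMLL).
Those 8 letters have G appearing twice, L appearing 3 times, and M appearing 3 times, giving (8)!/(3!·3!·2!) = 560.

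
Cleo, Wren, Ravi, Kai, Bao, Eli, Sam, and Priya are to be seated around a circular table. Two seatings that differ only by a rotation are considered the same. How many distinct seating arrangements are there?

5040

Seat Cleo anywhere (absorbing the rotational symmetry), then permute the other 7: (7)! = 5040.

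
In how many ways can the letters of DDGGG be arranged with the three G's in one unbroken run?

Treat the 3 copies of G as a single block. The multiset to arrange is then {GGG, D, D}, 3 items in all.
That gives (3)!/(2!) = 3 arrangements.

3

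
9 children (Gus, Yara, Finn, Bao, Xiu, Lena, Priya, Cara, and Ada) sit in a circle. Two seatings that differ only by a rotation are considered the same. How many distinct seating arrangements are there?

40320

Seat Gus anywhere (absorbing the rotational symmetry), then permute the other 8: (8)! = 40320.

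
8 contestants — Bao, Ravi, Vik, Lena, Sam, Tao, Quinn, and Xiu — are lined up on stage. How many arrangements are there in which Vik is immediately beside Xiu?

Place the 6 others and the Vik-Xiu pair as 7 objects in a line; the pair has 2 internal arrangements.
So the count is 2·(7)! = 10080.

10080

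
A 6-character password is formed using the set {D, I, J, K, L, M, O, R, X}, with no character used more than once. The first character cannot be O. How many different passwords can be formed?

53760

The first character has 9−1 = 8 choices (anything except O).
The remaining 5 characters are filled from the other 8 symbols without repetition: 8 × 7 × 6 × 5 × 4 = 6720.
Total: 8 × 6720 = 53760.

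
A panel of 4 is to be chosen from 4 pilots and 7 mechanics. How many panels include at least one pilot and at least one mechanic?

294

With no constraint there are C(11,4) = 330 possible selections.
Selections missing a whole group: no pilots → C(7,4) = 35; no mechanics → C(4,4) = 1.
Both groups omitted at once is impossible, so 330 − 36 = 294.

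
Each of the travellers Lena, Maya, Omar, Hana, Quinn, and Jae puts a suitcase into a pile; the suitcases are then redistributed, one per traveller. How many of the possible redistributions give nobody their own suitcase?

265

Count assignments avoiding every fixed point. For any j of the 6 travellers fixed to their own suitcase, the other 6−j can be arranged in (6−j)! ways.
By inclusion–exclusion this is Σ_{j=0}^{6} (−1)^j C(6,j)·(6−j)!.
Computing: 720 − 720 + 360 − 120 + 30 − 6 + 1 = 265.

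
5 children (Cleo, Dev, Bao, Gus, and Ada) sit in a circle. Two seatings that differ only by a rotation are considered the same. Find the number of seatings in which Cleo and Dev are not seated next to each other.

12

All circular seatings of 5 people number (4)! = 24.
Seatings with Cleo beside Dev: treat them as a block with 2 internal orders, giving 2 × (3)! = 12.
Subtracting, 24 − 12 = 12.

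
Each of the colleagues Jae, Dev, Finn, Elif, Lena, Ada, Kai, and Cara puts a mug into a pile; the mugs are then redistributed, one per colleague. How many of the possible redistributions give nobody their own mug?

14833

Let Aᵢ be the assignments in which colleague i gets their own mug. We want the size of the complement of A₁∪…∪A_8.
By inclusion–exclusion this is Σ_{j=0}^{8} (−1)^j C(8,j)·(8−j)!.
Computing: 40320 − 40320 + 20160 − 6720 + 1680 − 336 + 56 − 8 + 1 = 14833.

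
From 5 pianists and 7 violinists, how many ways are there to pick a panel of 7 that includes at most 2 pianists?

Split by how many pianists are chosen (0 through 2).
Sum: C(5,0)·C(7,7) + C(5,1)·C(7,6) + C(5,2)·C(7,5) = 1 + 35 + 210 = 246.

246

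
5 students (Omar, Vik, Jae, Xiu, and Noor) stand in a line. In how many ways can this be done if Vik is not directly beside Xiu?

72

There are 5! = 120 arrangements in all. If Vik and Xiu are adjacent, merging them into one block gives 2·(4)! = 48 arrangements.
Complementary counting: 120 − 48 = 72.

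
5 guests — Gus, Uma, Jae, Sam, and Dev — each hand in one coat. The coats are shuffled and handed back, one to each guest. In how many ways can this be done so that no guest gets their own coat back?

Let Aᵢ be the assignments in which guest i gets their own coat. We want the size of the complement of A₁∪…∪A_5.
By inclusion–exclusion this is Σ_{j=0}^{5} (−1)^j C(5,j)·(5−j)!.
Computing: 120 − 120 + 60 − 20 + 5 − 1 = 44.

44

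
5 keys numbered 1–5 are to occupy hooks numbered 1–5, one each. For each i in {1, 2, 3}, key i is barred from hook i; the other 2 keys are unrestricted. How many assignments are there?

64

Let Aᵢ (for i ∈ {1, 2, 3}) be the placements that put key i in its forbidden hook. Any j of these fix j positions, leaving (5−j)! ways to fill the rest, and there are C(3,j) ways to pick which j.
By inclusion–exclusion, the number of valid placements is Σ_{j=0}^{3} (−1)^j C(3,j)·(5−j)!.
Computing: 120 − 72 + 18 − 2 = 64.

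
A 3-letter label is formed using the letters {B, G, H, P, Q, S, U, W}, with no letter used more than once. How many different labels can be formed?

Choose and order 3 of the 8 symbols: the first letter has 8 options, the next 7, then 6.
8 × 7 × 6 = 336.

336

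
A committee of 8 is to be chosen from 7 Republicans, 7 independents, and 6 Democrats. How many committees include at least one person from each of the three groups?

120393

With no constraint there are C(20,8) = 125970 possible selections.
Subtract selections that omit an entire group: no Republicans → C(13,8) = 1287; no independents → C(13,8) = 1287; no Democrats → C(14,8) = 3003.
Add back selections omitting two groups (i.e. drawn from a single group): C(7,8) + C(7,8) + C(6,8) = 0.
By inclusion–exclusion: 125970 − 5577 + 0 = 120393.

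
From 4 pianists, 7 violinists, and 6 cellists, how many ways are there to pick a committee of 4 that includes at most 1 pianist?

1859

Split by how many pianists are chosen (0 through 1).
Sum: C(4,0)·C(13,4) + C(4,1)·C(13,3) = 715 + 1144 = 1859.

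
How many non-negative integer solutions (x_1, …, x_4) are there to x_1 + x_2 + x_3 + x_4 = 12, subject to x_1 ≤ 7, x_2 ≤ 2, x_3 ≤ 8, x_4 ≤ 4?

100

Without the upper bounds there are C(15,3) = 455 ways to split 12 among 4 variables.
Subtract solutions that violate a single cap (substitute x_i' = x_i − (cap_i+1)): x_1 ≥ 8 gives C(7,3) = 35; x_2 ≥ 3 gives C(12,3) = 220; x_3 ≥ 9 gives C(6,3) = 20; x_4 ≥ 5 gives C(10,3) = 120. Together 395.
Add back pairs where two caps are both exceeded: 4 + 0 + 0 + 1 + 35 + 0 = 40.
By inclusion–exclusion the count is 455 − 395 + 40 = 100.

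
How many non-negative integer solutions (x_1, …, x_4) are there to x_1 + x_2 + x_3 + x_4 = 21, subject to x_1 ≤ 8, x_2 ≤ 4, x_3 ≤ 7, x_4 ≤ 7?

55

Without the upper bounds there are C(24,3) = 2024 ways to split 21 among 4 variables.
Subtract solutions that violate a single cap (substitute x_i' = x_i − (cap_i+1)): x_1 ≥ 9 gives C(15,3) = 455; x_2 ≥ 5 gives C(19,3) = 969; x_3 ≥ 8 gives C(16,3) = 560; x_4 ≥ 8 gives C(16,3) = 560. Together 2544.
Add back pairs where two caps are both exceeded: 120 + 35 + 35 + 165 + 165 + 56 = 576.
Subtract triples: 0 + 0 + 0 + 1 = 1.
By inclusion–exclusion the count is 2024 − 2544 + 576 − 1 = 55.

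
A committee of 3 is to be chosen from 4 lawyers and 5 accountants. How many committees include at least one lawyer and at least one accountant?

70

With no constraint there are C(9,3) = 84 possible selections.
Subtract selections that omit an entire group: no lawyers → C(5,3) = 10; no accountants → C(4,3) = 4.
Both groups omitted at once is impossible, so 84 − 14 = 70.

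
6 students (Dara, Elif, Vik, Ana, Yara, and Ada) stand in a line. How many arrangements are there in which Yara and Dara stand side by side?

Glue Yara and Dara into one block (2 internal orders), leaving 5 units to arrange in a row.
That gives 2 × 5! = 2 × 120 = 240.

240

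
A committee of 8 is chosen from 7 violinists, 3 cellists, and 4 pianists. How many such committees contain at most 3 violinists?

Split by how many violinists are chosen (0 through 3).
Sum: C(7,0)·C(7,8) + C(7,1)·C(7,7) + C(7,2)·C(7,6) + C(7,3)·C(7,5) = 0 + 7 + 147 + 735 = 889.

889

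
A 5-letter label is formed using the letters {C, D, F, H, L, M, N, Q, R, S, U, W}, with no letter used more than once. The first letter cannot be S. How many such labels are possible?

The first letter has 12−1 = 11 choices (anything except S).
The remaining 4 letters are filled from the other 11 symbols without repetition: 11 × 10 × 9 × 8 = 7920.
Total: 11 × 7920 = 87120.

87120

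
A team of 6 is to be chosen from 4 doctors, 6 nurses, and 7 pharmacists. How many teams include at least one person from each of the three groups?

With no constraint there are C(17,6) = 12376 possible selections.
Selections missing a whole group: no doctors → C(13,6) = 1716; no nurses → C(11,6) = 462; no pharmacists → C(10,6) = 210.
Add back selections omitting two groups (i.e. drawn from a single group): C(4,6) + C(6,6) + C(7,6) = 8.
By inclusion–exclusion: 12376 − 2388 + 8 = 9996.

9996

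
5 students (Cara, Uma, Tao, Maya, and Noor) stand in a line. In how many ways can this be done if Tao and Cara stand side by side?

Treat {Tao, Cara} as a single unit. There are 4 units to order, and the pair itself can be ordered 2 ways.
So the count is 2·(4)! = 48.

48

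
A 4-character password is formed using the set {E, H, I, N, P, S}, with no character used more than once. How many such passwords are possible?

360

With no repetition, fill the 4 characters in order: 6 choices, then 5, down to 3.
6 × 5 × 4 × 3 = 360.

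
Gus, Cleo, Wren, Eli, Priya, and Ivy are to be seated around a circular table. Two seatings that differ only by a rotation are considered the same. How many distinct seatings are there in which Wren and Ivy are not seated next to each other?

Without the restriction there are (5)! = 120 seatings.
Those with Wren next to Ivy: fuse the pair into one unit and seat 5 units around a circle — 2·(4)! = 48.
Subtracting, 120 − 48 = 72.

72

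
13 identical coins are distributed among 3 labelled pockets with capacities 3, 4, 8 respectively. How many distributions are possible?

Without the upper bounds there are C(15,2) = 105 ways to split 13 among 3 pockets.
Subtract solutions that violate a single cap (substitute x_i' = x_i − (cap_i+1)): x_1 ≥ 4 gives C(11,2) = 55; x_2 ≥ 5 gives C(10,2) = 45; x_3 ≥ 9 gives C(6,2) = 15. Together 115.
Add back pairs where two caps are both exceeded: 15 + 1 + 0 = 16.
By inclusion–exclusion the count is 105 − 115 + 16 = 6.

6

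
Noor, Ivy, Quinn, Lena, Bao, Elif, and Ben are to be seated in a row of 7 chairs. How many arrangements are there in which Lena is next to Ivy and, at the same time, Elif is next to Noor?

480

Treat {Lena,Ivy} as one block (2 orders) and {Elif,Noor} as another (2 orders).
That leaves 5 units to arrange: 2 × 2 × 5! = 4 × 120 = 480.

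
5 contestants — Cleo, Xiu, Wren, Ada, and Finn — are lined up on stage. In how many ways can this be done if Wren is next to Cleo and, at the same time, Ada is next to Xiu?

24

Treat {Wren,Cleo} as one block (2 orders) and {Ada,Xiu} as another (2 orders).
That leaves 3 units to arrange: 2 × 2 × 3! = 4 × 6 = 24.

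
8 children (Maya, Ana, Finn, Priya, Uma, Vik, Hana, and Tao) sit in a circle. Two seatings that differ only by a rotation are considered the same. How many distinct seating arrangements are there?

Fix one person's seat to break rotational symmetry; the remaining 7 people can be arranged in (7)! = 5040 ways.

5040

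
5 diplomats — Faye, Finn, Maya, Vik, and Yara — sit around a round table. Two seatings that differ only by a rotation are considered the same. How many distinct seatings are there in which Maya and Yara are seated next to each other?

Glue Maya and Yara into a block (2 internal orders). Seating 4 units around a circle gives (3)! arrangements.
So 2 × (3)! = 2 × 6 = 12.

12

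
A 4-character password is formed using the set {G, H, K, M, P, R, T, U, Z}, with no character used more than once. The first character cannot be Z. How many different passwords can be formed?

2688

The first character has 9−1 = 8 choices (anything except Z).
The remaining 3 characters are filled from the other 8 symbols without repetition: 8 × 7 × 6 = 336.
Total: 8 × 336 = 2688.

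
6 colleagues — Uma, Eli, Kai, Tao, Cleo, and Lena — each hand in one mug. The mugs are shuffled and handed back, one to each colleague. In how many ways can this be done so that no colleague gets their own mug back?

This is the derangement count D_6: permutations of 6 items with no fixed point.
By inclusion–exclusion this is Σ_{j=0}^{6} (−1)^j C(6,j)·(6−j)!.
Computing: 720 − 720 + 360 − 120 + 30 − 6 + 1 = 265.

265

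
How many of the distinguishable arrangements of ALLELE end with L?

30

With the last slot taken by L, it remains to arrange the other 5 letters (ALELE).
Those 5 letters have E appearing twice and L appearing twice, giving (5)!/(2!·2!) = 30.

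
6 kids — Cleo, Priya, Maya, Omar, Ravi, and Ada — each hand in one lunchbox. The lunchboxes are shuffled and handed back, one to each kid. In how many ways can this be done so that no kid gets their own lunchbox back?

Let Aᵢ be the assignments in which kid i gets their own lunchbox. We want the size of the complement of A₁∪…∪A_6.
By inclusion–exclusion this is Σ_{j=0}^{6} (−1)^j C(6,j)·(6−j)!.
Computing: 720 − 720 + 360 − 120 + 30 − 6 + 1 = 265.

265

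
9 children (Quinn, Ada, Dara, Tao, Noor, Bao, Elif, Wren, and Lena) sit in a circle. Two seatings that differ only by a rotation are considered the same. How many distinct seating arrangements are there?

40320

Seat Quinn anywhere (absorbing the rotational symmetry), then permute the other 8: (8)! = 40320.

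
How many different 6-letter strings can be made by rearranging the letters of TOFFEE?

180

Letter multiplicities in TOFFEE: E×2, F×2, O×1, T×1.
The number of distinct arrangements is 6!/(2!·2!) = 720/4 = 180.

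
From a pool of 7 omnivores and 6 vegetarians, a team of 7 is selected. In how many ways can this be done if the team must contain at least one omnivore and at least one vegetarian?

1715

With no constraint there are C(13,7) = 1716 possible selections.
Selections missing a whole group: no omnivores → C(6,7) = 0; no vegetarians → C(7,7) = 1.
Both groups omitted at once is impossible, so 1716 − 1 = 1715.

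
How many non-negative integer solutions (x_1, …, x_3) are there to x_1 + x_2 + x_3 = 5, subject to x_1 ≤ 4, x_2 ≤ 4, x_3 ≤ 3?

Without the upper bounds there are C(7,2) = 21 ways to split 5 among 3 variables.
Subtract solutions that violate a single cap (substitute x_i' = x_i − (cap_i+1)): x_1 ≥ 5 gives C(2,2) = 1; x_2 ≥ 5 gives C(2,2) = 1; x_3 ≥ 4 gives C(3,2) = 3. Together 5.
No two caps can be exceeded simultaneously, so the pair terms are all 0.
By inclusion–exclusion the count is 21 − 5 + 0 = 16.

16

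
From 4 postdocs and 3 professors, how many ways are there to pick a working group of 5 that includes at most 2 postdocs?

Split by how many postdocs are chosen (0 through 2).
Sum: C(4,0)·C(3,5) + C(4,1)·C(3,4) + C(4,2)·C(3,3) = 0 + 0 + 6 = 6.

6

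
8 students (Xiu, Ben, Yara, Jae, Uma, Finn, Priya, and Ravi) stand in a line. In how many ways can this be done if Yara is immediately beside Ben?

10080

Place the 6 others and the Yara-Ben pair as 7 objects in a line; the pair has 2 internal arrangements.
So the count is 2·(7)! = 10080.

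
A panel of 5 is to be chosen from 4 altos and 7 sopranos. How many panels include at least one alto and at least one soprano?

441

Unrestricted: C(11,5) = 462 ways to pick any 5 of the 11.
Subtract selections that omit an entire group: no altos → C(7,5) = 21; no sopranos → C(4,5) = 0.
Both groups omitted at once is impossible, so 462 − 21 = 441.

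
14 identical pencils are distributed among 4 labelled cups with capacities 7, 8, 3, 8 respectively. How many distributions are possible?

Ignoring the caps, the number of non-negative solutions to x_1+…+x_4 = 14 is C(17,3) = 680.
Subtract solutions that violate a single cap (substitute x_i' = x_i − (cap_i+1)): x_1 ≥ 8 gives C(9,3) = 84; x_2 ≥ 9 gives C(8,3) = 56; x_3 ≥ 4 gives C(13,3) = 286; x_4 ≥ 9 gives C(8,3) = 56. Together 482.
Add back pairs where two caps are both exceeded: 0 + 10 + 0 + 4 + 0 + 4 = 18.
By inclusion–exclusion the count is 680 − 482 + 18 = 216.

216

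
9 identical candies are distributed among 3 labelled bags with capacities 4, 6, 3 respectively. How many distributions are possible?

By stars and bars, unrestricted non-negative solutions to x_1+…+x_3 = 9 number C(9+2,2) = 55.
Subtract solutions that violate a single cap (substitute x_i' = x_i − (cap_i+1)): x_1 ≥ 5 gives C(6,2) = 15; x_2 ≥ 7 gives C(4,2) = 6; x_3 ≥ 4 gives C(7,2) = 21. Together 42.
Add back pairs where two caps are both exceeded: 0 + 1 + 0 = 1.
By inclusion–exclusion the count is 55 − 42 + 1 = 14.

14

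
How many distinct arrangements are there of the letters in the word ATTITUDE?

ATTITUDE has 8 letters with T appearing 3 times.
The number of distinct arrangements is 8!/(3!) = 40320/6 = 6720.

6720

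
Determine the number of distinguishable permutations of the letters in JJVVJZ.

60

Letter multiplicities in JJVVJZ: J×3, V×2, Z×1.
The number of distinct arrangements is 6!/(3!·2!) = 720/12 = 60.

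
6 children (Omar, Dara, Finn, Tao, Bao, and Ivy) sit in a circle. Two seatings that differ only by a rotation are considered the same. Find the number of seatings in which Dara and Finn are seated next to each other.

Glue Dara and Finn into a block (2 internal orders). Seating 5 units around a circle gives (4)! arrangements.
So 2 × (4)! = 2 × 24 = 48.

48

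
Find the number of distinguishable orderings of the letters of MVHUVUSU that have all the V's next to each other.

840

Treat the 2 copies of V as a single block. The multiset to arrange is then {VV, H, M, S, U, U, U}, 7 items in all.
That gives (7)!/(3!) = 840 arrangements.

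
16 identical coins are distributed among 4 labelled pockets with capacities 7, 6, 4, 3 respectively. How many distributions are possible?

By stars and bars, unrestricted non-negative solutions to x_1+…+x_4 = 16 number C(16+3,3) = 969.
Subtract solutions that violate a single cap (substitute x_i' = x_i − (cap_i+1)): x_1 ≥ 8 gives C(11,3) = 165; x_2 ≥ 7 gives C(12,3) = 220; x_3 ≥ 5 gives C(14,3) = 364; x_4 ≥ 4 gives C(15,3) = 455. Together 1204.
Add back pairs where two caps are both exceeded: 4 + 20 + 35 + 35 + 56 + 120 = 270.
Subtract triples: 0 + 0 + 0 + 1 = 1.
By inclusion–exclusion the count is 969 − 1204 + 270 − 1 = 34.

34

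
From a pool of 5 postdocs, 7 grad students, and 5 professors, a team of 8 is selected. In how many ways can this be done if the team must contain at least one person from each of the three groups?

With no constraint there are C(17,8) = 24310 possible selections.
Subtract selections that omit an entire group: no postdocs → C(12,8) = 495; no grad students → C(10,8) = 45; no professors → C(12,8) = 495.
Add back selections omitting two groups (i.e. drawn from a single group): C(5,8) + C(7,8) + C(5,8) = 0.
By inclusion–exclusion: 24310 − 1035 + 0 = 23275.

23275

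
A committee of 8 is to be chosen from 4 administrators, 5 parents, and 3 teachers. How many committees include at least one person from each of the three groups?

With no constraint there are C(12,8) = 495 possible selections.
Subtract selections that omit an entire group: no administrators → C(8,8) = 1; no parents → C(7,8) = 0; no teachers → C(9,8) = 9.
Add back selections omitting two groups (i.e. drawn from a single group): C(4,8) + C(5,8) + C(3,8) = 0.
By inclusion–exclusion: 495 − 10 + 0 = 485.

485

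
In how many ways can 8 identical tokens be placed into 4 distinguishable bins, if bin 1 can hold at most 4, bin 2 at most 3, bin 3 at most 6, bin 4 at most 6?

102

Without the upper bounds there are C(11,3) = 165 ways to split 8 among 4 bins.
Subtract solutions that violate a single cap (substitute x_i' = x_i − (cap_i+1)): x_1 ≥ 5 gives C(6,3) = 20; x_2 ≥ 4 gives C(7,3) = 35; x_3 ≥ 7 gives C(4,3) = 4; x_4 ≥ 7 gives C(4,3) = 4. Together 63.
No two caps can be exceeded simultaneously, so the pair terms are all 0.
By inclusion–exclusion the count is 165 − 63 + 0 = 102.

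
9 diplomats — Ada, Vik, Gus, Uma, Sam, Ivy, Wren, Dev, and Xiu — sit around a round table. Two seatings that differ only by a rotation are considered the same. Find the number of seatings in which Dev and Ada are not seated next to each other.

All circular seatings of 9 people number (8)! = 40320.
Those with Dev next to Ada: fuse the pair into one unit and seat 8 units around a circle — 2·(7)! = 10080.
Subtracting, 40320 − 10080 = 30240.

30240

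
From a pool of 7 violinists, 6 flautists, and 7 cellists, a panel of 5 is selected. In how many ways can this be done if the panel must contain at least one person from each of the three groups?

10976

With no constraint there are C(20,5) = 15504 possible selections.
Subtract selections that omit an entire group: no violinists → C(13,5) = 1287; no flautists → C(14,5) = 2002; no cellists → C(13,5) = 1287.
Add back selections omitting two groups (i.e. drawn from a single group): C(7,5) + C(6,5) + C(7,5) = 48.
By inclusion–exclusion: 15504 − 4576 + 48 = 10976.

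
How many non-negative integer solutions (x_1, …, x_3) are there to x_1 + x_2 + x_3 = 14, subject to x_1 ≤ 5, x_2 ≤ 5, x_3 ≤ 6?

6

Ignoring the caps, the number of non-negative solutions to x_1+…+x_3 = 14 is C(16,2) = 120.
Subtract solutions that violate a single cap (substitute x_i' = x_i − (cap_i+1)): x_1 ≥ 6 gives C(10,2) = 45; x_2 ≥ 6 gives C(10,2) = 45; x_3 ≥ 7 gives C(9,2) = 36. Together 126.
Add back pairs where two caps are both exceeded: 6 + 3 + 3 = 12.
By inclusion–exclusion the count is 120 − 126 + 12 = 6.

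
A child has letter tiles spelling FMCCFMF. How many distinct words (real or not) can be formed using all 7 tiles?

210

Letter multiplicities in FMCCFMF: C×2, F×3, M×2.
The number of distinct arrangements is 7!/(3!·2!·2!) = 5040/24 = 210.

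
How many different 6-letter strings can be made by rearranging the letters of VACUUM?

Letter multiplicities in VACUUM: A×1, C×1, M×1, U×2, V×1.
The number of distinct arrangements is 6!/(2!) = 720/2 = 360.

360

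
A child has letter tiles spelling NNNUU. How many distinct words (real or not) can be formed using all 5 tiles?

10

The 5 letters of NNNUU have repeats: N appearing 3 times and U appearing twice.
The number of distinct arrangements is 5!/(3!·2!) = 120/12 = 10.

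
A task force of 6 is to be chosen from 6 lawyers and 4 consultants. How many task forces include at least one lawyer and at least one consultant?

With no constraint there are C(10,6) = 210 possible selections.
Subtract selections that omit an entire group: no lawyers → C(4,6) = 0; no consultants → C(6,6) = 1.
Both groups omitted at once is impossible, so 210 − 1 = 209.

209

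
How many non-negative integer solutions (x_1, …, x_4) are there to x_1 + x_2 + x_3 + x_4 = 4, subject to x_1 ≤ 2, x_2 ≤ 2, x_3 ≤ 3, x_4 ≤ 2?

By stars and bars, unrestricted non-negative solutions to x_1+…+x_4 = 4 number C(4+3,3) = 35.
Subtract solutions that violate a single cap (substitute x_i' = x_i − (cap_i+1)): x_1 ≥ 3 gives C(4,3) = 4; x_2 ≥ 3 gives C(4,3) = 4; x_3 ≥ 4 gives C(3,3) = 1; x_4 ≥ 3 gives C(4,3) = 4. Together 13.
No two caps can be exceeded simultaneously, so the pair terms are all 0.
By inclusion–exclusion the count is 35 − 13 + 0 = 22.

22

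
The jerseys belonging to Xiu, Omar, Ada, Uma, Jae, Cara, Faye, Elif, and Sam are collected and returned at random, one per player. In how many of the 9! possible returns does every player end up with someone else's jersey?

Count assignments avoiding every fixed point. For any j of the 9 players fixed to their old jersey, the other 9−j can be arranged in (9−j)! ways.
By inclusion–exclusion this is Σ_{j=0}^{9} (−1)^j C(9,j)·(9−j)!.
Computing: 362880 − 362880 + 181440 − 60480 + 15120 − 3024 + 504 − 72 + 9 − 1 = 133496.

133496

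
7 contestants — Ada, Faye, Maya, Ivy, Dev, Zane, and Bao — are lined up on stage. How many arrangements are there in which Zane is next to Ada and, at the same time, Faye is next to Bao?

Treat {Zane,Ada} as one block (2 orders) and {Faye,Bao} as another (2 orders).
That leaves 5 units to arrange: 2 × 2 × 5! = 4 × 120 = 480.

480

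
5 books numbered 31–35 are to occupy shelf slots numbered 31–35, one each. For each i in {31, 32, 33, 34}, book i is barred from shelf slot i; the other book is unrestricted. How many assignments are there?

Let Aᵢ (for 31 ≤ i ≤ 34) be the placements that put book i in its forbidden shelf slot. Any j of these fix j positions, leaving (5−j)! ways to fill the rest, and there are C(4,j) ways to pick which j.
By inclusion–exclusion, the number of valid placements is Σ_{j=0}^{4} (−1)^j C(4,j)·(5−j)!.
Computing: 120 − 96 + 36 − 8 + 1 = 53.

53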